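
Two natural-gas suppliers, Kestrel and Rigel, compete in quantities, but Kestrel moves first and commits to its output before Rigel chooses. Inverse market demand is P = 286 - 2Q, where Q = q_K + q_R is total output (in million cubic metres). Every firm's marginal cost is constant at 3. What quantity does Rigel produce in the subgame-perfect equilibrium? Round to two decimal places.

35.38

The follower Rigel best-responds to any q_K: π_R = (286 - 2Q)q_R - 3q_R.
Setting the follower's marginal profit to zero, 283 - 2q_K - 4q_R = 0, i.e. q_R = (283 - 2q_K)/4.
Kestrel substitutes q_R(q_K) into its own profit: π_K = q_K(286 - 2q_K - (283 - 2q_K)/2) - 3q_K = (289/2 - q_K)q_K - 3q_K.
The leader's first-order condition 283/2 - 2q_K = 0 yields q_K = 283/4.
Then q_R = (283 - 2·(283/4))/4 = 283/8.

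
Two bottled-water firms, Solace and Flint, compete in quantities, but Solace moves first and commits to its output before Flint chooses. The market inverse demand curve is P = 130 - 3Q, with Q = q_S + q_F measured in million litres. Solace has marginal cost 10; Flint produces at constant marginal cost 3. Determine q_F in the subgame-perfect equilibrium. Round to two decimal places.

Solve by backward induction. Given q_S, the follower Flint maximises π_F = (130 - 3q_S - 3q_F)q_F - 3q_F.
Follower FOC: 127 - 3q_S - 6q_F = 0, so q_F(q_S) = (127 - 3q_S)/6.
The leader anticipates this reaction. Substituting into P = 130 - 3Q gives P = 133/2 - (3/2)q_S, so π_S = (133/2 - (3/2)q_S)q_S - 10q_S.
Maximising: ∂π_S/∂q_S = 113/2 - 3q_S = 0, giving q_S = 113/6.
Then q_F = (127 - 3·(113/6))/6 = 47/4.

11.75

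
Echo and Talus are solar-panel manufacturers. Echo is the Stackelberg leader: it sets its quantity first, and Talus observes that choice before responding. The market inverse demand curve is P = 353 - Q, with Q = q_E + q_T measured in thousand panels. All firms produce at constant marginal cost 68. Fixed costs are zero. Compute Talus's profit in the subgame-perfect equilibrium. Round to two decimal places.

5076.56

Solve by backward induction. Given q_E, the follower Talus maximises π_T = (353 - q_E - q_T)q_T - 68q_T.
∂π_T/∂q_T = 285 - q_E - 2q_T = 0 gives the reaction function q_T = (285 - q_E)/2.
Echo substitutes q_T(q_E) into its own profit: π_E = q_E(353 - q_E - (285 - q_E)/2) - 68q_E = (421/2 - (1/2)q_E)q_E - 68q_E.
The leader's first-order condition 285/2 - q_E = 0 yields q_E = 285/2.
Then q_T = (285 - 285/2)/2 = 285/4.
Price P = 353 - 855/4 = 557/4.
Talus's profit: (557/4 - 68)·(285/4) = 5076.5625.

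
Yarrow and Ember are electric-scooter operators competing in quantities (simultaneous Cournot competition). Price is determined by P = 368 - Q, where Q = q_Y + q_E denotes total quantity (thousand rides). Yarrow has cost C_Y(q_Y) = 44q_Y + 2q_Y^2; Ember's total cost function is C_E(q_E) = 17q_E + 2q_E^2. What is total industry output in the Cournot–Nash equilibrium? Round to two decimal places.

96.43

Yarrow's profit: π_Y = (368 - Q)q_Y - (44q_Y + 2q_Y²). Setting ∂π_Y/∂q_Y = 0: 324 - 6q_Y - (q_E) = 0.
Ember's first-order condition: 351 - 6q_E - (q_Y) = 0.
So q_Y = (324 - q_E)/6 and q_E = (351 - q_Y)/6.
Substituting one into the other gives q_Y = 1593/35 and q_E = 1782/35.
Total output Q = 1593/35 + 1782/35 = 675/7.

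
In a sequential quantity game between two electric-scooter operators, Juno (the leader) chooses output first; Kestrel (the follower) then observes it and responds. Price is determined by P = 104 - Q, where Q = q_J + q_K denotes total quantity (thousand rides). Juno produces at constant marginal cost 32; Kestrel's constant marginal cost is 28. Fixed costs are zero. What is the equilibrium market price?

Solve by backward induction. Given q_J, the follower Kestrel maximises π_K = (104 - q_J - q_K)q_K - 28q_K.
∂π_K/∂q_K = 76 - q_J - 2q_K = 0 gives the reaction function q_K = (76 - q_J)/2.
The leader anticipates this reaction. Substituting into P = 104 - Q gives P = 66 - (1/2)q_J, so π_J = (66 - (1/2)q_J)q_J - 32q_J.
The leader's first-order condition 34 - q_J = 0 yields q_J = 34.
Then q_K = (76 - 34)/2 = 21.
Total output Q = 55, so price P = 104 - 55 = 49.

49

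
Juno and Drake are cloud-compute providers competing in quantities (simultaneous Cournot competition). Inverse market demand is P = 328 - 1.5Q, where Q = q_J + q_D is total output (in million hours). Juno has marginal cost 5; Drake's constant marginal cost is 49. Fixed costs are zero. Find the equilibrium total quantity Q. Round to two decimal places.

Juno's profit: π_J = (328 - 1.5Q)q_J - (5q_J). Setting ∂π_J/∂q_J = 0: 323 - 3q_J - (3/2)(q_D) = 0.
Drake's first-order condition: 279 - 3q_D - (3/2)(q_J) = 0.
Rearranging gives the reaction functions q_J = (323 - (3/2)q_D)/3 and q_D = (279 - (3/2)q_J)/3.
Substituting one into the other gives q_J = 734/9 and q_D = 470/9.
Total output Q = 734/9 + 470/9 = 1204/9.

133.78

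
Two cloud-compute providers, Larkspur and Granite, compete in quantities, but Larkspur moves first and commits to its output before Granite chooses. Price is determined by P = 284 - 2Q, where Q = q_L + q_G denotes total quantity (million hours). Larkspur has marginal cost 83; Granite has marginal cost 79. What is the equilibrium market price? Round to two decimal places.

132.25

The follower Granite best-responds to any q_L: π_G = (284 - 2Q)q_G - 79q_G.
∂π_G/∂q_G = 205 - 2q_L - 4q_G = 0 gives the reaction function q_G = (205 - 2q_L)/4.
The leader anticipates this reaction. Substituting into P = 284 - 2Q gives P = 363/2 - q_L, so π_L = (363/2 - q_L)q_L - 83q_L.
The leader's first-order condition 197/2 - 2q_L = 0 yields q_L = 197/4.
Then q_G = (205 - 2·(197/4))/4 = 213/8.
Total output Q = 607/8, so price P = 284 - 2·(607/8) = 529/4.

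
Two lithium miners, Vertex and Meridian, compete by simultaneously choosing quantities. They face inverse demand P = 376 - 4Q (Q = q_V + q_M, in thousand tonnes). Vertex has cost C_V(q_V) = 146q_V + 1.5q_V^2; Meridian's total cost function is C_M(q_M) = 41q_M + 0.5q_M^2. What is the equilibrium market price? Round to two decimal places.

207.57

Vertex's profit: π_V = (376 - 4Q)q_V - (146q_V + (3/2)q_V²). Setting ∂π_V/∂q_V = 0: 230 - 11q_V - 4(q_M) = 0.
Meridian's first-order condition: 335 - 9q_M - 4(q_V) = 0.
Rearranging gives the reaction functions q_V = (230 - 4q_M)/11 and q_M = (335 - 4q_V)/9.
Solving the pair: q_V = 730/83, q_M = 33.3133.
Total output Q = 42.1084, so price P = 376 - 4·42.1084 = 207.5663.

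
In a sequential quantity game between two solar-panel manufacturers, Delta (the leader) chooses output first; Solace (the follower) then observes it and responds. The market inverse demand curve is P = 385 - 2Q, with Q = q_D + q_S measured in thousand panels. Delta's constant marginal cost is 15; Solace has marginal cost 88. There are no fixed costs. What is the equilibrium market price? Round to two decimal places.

125.75

Solve by backward induction. Given q_D, the follower Solace maximises π_S = (385 - 2q_D - 2q_S)q_S - 88q_S.
Setting the follower's marginal profit to zero, 297 - 2q_D - 4q_S = 0, i.e. q_S = (297 - 2q_D)/4.
Delta substitutes q_S(q_D) into its own profit: π_D = q_D(385 - 2q_D - (297 - 2q_D)/2) - 15q_D = (473/2 - q_D)q_D - 15q_D.
Leader FOC: 443/2 - 2q_D = 0, so q_D = 443/4.
Then q_S = (297 - 2·(443/4))/4 = 151/8.
Total output Q = 1037/8, so price P = 385 - 2·(1037/8) = 503/4.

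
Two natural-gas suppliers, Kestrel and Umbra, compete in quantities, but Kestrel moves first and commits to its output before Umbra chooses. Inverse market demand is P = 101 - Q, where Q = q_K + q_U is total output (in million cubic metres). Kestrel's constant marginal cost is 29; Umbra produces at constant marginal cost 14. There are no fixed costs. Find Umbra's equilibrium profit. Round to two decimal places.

Solve by backward induction. Given q_K, the follower Umbra maximises π_U = (101 - q_K - q_U)q_U - 14q_U.
Setting the follower's marginal profit to zero, 87 - q_K - 2q_U = 0, i.e. q_U = (87 - q_K)/2.
Kestrel substitutes q_U(q_K) into its own profit: π_K = q_K(101 - q_K - (87 - q_K)/2) - 29q_K = (115/2 - (1/2)q_K)q_K - 29q_K.
Maximising: ∂π_K/∂q_K = 57/2 - q_K = 0, giving q_K = 57/2.
Then q_U = (87 - 57/2)/2 = 117/4.
Price P = 101 - 231/4 = 173/4.
Umbra's profit: (173/4 - 14)·(117/4) = 855.5625.

855.56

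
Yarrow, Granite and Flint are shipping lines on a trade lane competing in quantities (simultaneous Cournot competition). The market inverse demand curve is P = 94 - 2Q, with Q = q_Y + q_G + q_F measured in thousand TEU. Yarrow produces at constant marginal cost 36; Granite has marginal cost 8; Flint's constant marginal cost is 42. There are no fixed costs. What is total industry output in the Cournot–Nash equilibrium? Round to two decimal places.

Yarrow's profit: π_Y = (94 - 2Q)q_Y - (36q_Y). Setting ∂π_Y/∂q_Y = 0: 58 - 4q_Y - 2(q_G + q_F) = 0.
Granite's profit: π_G = (94 - 2Q)q_G - (8q_G). Setting ∂π_G/∂q_G = 0: 86 - 4q_G - 2(q_Y + q_F) = 0.
Flint's first-order condition: 52 - 4q_F - 2(q_Y + q_G) = 0.
Adding the 3 first-order conditions: 196 − 8Q = 0, so Q = 49/2.
Back-substituting: q_Y = (58 − 49)/2 = 9/2, q_G = (86 − 49)/2 = 37/2, q_F = (52 − 49)/2 = 3/2.
Total output Q = 9/2 + 37/2 + 3/2 = 49/2.

24.50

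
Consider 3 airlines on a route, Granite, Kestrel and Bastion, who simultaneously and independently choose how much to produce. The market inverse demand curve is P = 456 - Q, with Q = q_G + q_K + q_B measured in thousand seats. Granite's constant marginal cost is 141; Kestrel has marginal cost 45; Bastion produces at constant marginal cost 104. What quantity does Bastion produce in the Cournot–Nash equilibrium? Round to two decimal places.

Granite's profit: π_G = (456 - Q)q_G - (141q_G). Setting ∂π_G/∂q_G = 0: 315 - 2q_G - (q_K + q_B) = 0.
Kestrel's first-order condition: 411 - 2q_K - (q_G + q_B) = 0.
Bastion's profit: π_B = (456 - Q)q_B - (104q_B). Setting ∂π_B/∂q_B = 0: 352 - 2q_B - (q_G + q_K) = 0.
Summing all 3 equations gives 1078 − 4Q = 0, hence Q = 539/2.
Back-substituting: q_G = (315 − 539/2) = 91/2, q_K = (411 − 539/2) = 283/2, q_B = (352 − 539/2) = 165/2.

82.50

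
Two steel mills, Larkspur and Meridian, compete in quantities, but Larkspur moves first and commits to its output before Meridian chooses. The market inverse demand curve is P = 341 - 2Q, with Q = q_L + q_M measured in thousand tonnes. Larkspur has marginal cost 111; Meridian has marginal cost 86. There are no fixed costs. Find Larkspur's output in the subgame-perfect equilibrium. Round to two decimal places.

Solve by backward induction. Given q_L, the follower Meridian maximises π_M = (341 - 2q_L - 2q_M)q_M - 86q_M.
Follower FOC: 255 - 2q_L - 4q_M = 0, so q_M(q_L) = (255 - 2q_L)/4.
The leader anticipates this reaction. Substituting into P = 341 - 2Q gives P = 427/2 - q_L, so π_L = (427/2 - q_L)q_L - 111q_L.
Leader FOC: 205/2 - 2q_L = 0, so q_L = 205/4.
Then q_M = (255 - 2·(205/4))/4 = 305/8.

51.25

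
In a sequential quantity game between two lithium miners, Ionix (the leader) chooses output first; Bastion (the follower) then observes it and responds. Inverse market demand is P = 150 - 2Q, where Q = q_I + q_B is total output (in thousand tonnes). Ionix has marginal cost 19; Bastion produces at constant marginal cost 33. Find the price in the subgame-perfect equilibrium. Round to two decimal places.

55.25

Solve by backward induction. Given q_I, the follower Bastion maximises π_B = (150 - 2q_I - 2q_B)q_B - 33q_B.
Setting the follower's marginal profit to zero, 117 - 2q_I - 4q_B = 0, i.e. q_B = (117 - 2q_I)/4.
The leader anticipates this reaction. Substituting into P = 150 - 2Q gives P = 183/2 - q_I, so π_I = (183/2 - q_I)q_I - 19q_I.
The leader's first-order condition 145/2 - 2q_I = 0 yields q_I = 145/4.
Then q_B = (117 - 2·(145/4))/4 = 89/8.
Total output Q = 379/8, so price P = 150 - 2·(379/8) = 221/4.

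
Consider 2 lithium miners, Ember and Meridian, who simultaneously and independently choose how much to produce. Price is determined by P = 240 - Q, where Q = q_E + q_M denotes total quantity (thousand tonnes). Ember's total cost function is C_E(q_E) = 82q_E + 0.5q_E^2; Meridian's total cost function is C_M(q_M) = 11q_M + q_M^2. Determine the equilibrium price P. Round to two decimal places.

Ember's profit: π_E = (240 - Q)q_E - (82q_E + (1/2)q_E²). Setting ∂π_E/∂q_E = 0: 158 - 3q_E - (q_M) = 0.
Meridian's profit: π_M = (240 - Q)q_M - (11q_M + q_M²). Setting ∂π_M/∂q_M = 0: 229 - 4q_M - (q_E) = 0.
So q_E = (158 - q_M)/3 and q_M = (229 - q_E)/4.
Solving the pair: q_E = 403/11, q_M = 529/11.
Total output Q = 932/11, so price P = 240 - 932/11 = 1708/11.

155.27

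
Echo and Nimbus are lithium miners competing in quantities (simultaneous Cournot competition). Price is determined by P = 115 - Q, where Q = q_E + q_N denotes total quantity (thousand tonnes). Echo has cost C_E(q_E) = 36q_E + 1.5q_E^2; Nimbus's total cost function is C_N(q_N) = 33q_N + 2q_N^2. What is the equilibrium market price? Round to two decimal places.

90.07

Echo's profit: π_E = (115 - Q)q_E - (36q_E + (3/2)q_E²). Setting ∂π_E/∂q_E = 0: 79 - 5q_E - (q_N) = 0.
Nimbus's first-order condition: 82 - 6q_N - (q_E) = 0.
So q_E = (79 - q_N)/5 and q_N = (82 - q_E)/6.
Solving the pair: q_E = 392/29, q_N = 331/29.
Total output Q = 723/29, so price P = 115 - 723/29 = 90.0690.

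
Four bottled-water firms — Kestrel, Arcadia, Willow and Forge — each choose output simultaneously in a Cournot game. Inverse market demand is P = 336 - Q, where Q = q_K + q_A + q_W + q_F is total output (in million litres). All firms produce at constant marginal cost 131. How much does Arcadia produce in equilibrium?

41

Each firm earns π_i = (336 - Q)q_i - 131q_i.
Setting ∂π_i/∂q_i = 0 with rivals' quantities fixed: 205 - 2q_i - Σ_{j≠i} q_j = 0.
By symmetry each firm produces the same amount; substituting Σ_{j≠i} q_j = 3q_i yields q_i = 205/5 = 41.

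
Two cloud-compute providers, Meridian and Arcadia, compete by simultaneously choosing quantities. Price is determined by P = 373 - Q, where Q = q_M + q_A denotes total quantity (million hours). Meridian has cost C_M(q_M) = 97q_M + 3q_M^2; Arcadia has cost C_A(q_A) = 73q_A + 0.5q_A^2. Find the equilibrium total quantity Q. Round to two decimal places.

115.30

Meridian's profit: π_M = (373 - Q)q_M - (97q_M + 3q_M²). Setting ∂π_M/∂q_M = 0: 276 - 8q_M - (q_A) = 0.
Arcadia's first-order condition: 300 - 3q_A - (q_M) = 0.
Best responses: q_M = (276 - q_A)/8, q_A = (300 - q_M)/3.
Solving the pair: q_M = 528/23, q_A = 92.3478.
Total output Q = 528/23 + 92.3478 = 115.3043.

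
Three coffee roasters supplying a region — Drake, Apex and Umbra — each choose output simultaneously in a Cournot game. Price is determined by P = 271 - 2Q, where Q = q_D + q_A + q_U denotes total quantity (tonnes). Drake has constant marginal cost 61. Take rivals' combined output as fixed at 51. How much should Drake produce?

27

With rivals' combined output fixed at 51, Drake's profit is π_D = (271 - 2·51 - 2q_D)q_D - (61q_D) = (169 - 2q_D)q_D - (61q_D).
∂π_D/∂q_D = 108 - 4q_D = 0, so q_D = 27.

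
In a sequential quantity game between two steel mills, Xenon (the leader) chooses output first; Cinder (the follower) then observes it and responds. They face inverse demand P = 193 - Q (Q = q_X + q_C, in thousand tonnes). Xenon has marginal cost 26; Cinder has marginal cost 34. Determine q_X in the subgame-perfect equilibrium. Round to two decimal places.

Solve by backward induction. Given q_X, the follower Cinder maximises π_C = (193 - q_X - q_C)q_C - 34q_C.
Setting the follower's marginal profit to zero, 159 - q_X - 2q_C = 0, i.e. q_C = (159 - q_X)/2.
Xenon substitutes q_C(q_X) into its own profit: π_X = q_X(193 - q_X - (159 - q_X)/2) - 26q_X = (227/2 - (1/2)q_X)q_X - 26q_X.
Leader FOC: 175/2 - q_X = 0, so q_X = 175/2.
Then q_C = (159 - 175/2)/2 = 143/4.

87.50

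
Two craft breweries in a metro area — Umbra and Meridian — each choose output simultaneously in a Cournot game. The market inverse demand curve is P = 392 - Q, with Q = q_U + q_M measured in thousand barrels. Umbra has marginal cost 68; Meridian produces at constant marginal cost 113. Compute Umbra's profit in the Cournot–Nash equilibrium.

15129

Umbra's profit: π_U = (392 - Q)q_U - (68q_U). Setting ∂π_U/∂q_U = 0: 324 - 2q_U - (q_M) = 0.
Meridian's first-order condition: 279 - 2q_M - (q_U) = 0.
So q_U = (324 - q_M)/2 and q_M = (279 - q_U)/2.
Substituting one into the other gives q_U = 123 and q_M = 78.
Price P = 392 - 201 = 191.
Umbra's profit: (191 - 68)·123 = 15129.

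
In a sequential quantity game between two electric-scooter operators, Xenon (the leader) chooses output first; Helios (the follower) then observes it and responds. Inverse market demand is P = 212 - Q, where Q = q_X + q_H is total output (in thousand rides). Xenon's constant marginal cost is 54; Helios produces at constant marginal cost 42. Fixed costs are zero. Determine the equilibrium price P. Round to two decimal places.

Solve by backward induction. Given q_X, the follower Helios maximises π_H = (212 - q_X - q_H)q_H - 42q_H.
Setting the follower's marginal profit to zero, 170 - q_X - 2q_H = 0, i.e. q_H = (170 - q_X)/2.
Xenon substitutes q_H(q_X) into its own profit: π_X = q_X(212 - q_X - (170 - q_X)/2) - 54q_X = (127 - (1/2)q_X)q_X - 54q_X.
The leader's first-order condition 73 - q_X = 0 yields q_X = 73.
Then q_H = (170 - 73)/2 = 97/2.
Total output Q = 243/2, so price P = 212 - 243/2 = 181/2.

90.50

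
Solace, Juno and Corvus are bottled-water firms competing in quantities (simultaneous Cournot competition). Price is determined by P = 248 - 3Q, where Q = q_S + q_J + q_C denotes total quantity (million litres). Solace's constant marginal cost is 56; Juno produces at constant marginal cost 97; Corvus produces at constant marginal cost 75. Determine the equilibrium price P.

Solace's profit: π_S = (248 - 3Q)q_S - (56q_S). Setting ∂π_S/∂q_S = 0: 192 - 6q_S - 3(q_J + q_C) = 0.
Juno's profit: π_J = (248 - 3Q)q_J - (97q_J). Setting ∂π_J/∂q_J = 0: 151 - 6q_J - 3(q_S + q_C) = 0.
Corvus's profit: π_C = (248 - 3Q)q_C - (75q_C). Setting ∂π_C/∂q_C = 0: 173 - 6q_C - 3(q_S + q_J) = 0.
Adding the 3 conditions: 516 − 6Q − 6Q = 0, i.e. Q = 43.
Back-substituting: q_S = (192 − 129)/3 = 21, q_J = (151 − 129)/3 = 22/3, q_C = (173 − 129)/3 = 44/3.
Total output Q = 43, so price P = 248 - 3·43 = 119.

119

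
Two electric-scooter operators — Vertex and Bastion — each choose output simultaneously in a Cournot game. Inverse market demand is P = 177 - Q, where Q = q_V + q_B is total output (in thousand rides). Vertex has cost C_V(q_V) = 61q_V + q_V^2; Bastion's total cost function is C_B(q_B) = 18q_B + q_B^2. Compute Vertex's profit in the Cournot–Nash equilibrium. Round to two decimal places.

Vertex's profit: π_V = (177 - Q)q_V - (61q_V + q_V²). Setting ∂π_V/∂q_V = 0: 116 - 4q_V - (q_B) = 0.
Bastion's first-order condition: 159 - 4q_B - (q_V) = 0.
Best responses: q_V = (116 - q_B)/4, q_B = (159 - q_V)/4.
Substituting one into the other gives q_V = 61/3 and q_B = 104/3.
Price P = 177 - 55 = 122.
Vertex's profit: 122·(61/3) - 61·(61/3) - (61/3)² = 826.8889.

826.89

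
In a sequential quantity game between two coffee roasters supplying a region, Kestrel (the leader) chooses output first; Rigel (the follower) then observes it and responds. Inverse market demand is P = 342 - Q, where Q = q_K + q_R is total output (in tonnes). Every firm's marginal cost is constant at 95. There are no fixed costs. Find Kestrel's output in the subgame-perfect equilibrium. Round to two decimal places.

123.50

Solve by backward induction. Given q_K, the follower Rigel maximises π_R = (342 - q_K - q_R)q_R - 95q_R.
Setting the follower's marginal profit to zero, 247 - q_K - 2q_R = 0, i.e. q_R = (247 - q_K)/2.
The leader anticipates this reaction. Substituting into P = 342 - Q gives P = 437/2 - (1/2)q_K, so π_K = (437/2 - (1/2)q_K)q_K - 95q_K.
The leader's first-order condition 247/2 - q_K = 0 yields q_K = 247/2.
Then q_R = (247 - 247/2)/2 = 247/4.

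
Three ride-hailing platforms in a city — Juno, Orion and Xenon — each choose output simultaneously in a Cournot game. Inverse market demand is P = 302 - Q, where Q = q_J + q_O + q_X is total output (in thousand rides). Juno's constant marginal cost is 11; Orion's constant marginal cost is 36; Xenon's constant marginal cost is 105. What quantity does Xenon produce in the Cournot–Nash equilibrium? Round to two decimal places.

8.50

Juno's profit: π_J = (302 - Q)q_J - (11q_J). Setting ∂π_J/∂q_J = 0: 291 - 2q_J - (q_O + q_X) = 0.
Orion's first-order condition: 266 - 2q_O - (q_J + q_X) = 0.
Xenon's profit: π_X = (302 - Q)q_X - (105q_X). Setting ∂π_X/∂q_X = 0: 197 - 2q_X - (q_J + q_O) = 0.
Summing all 3 equations gives 754 − 4Q = 0, hence Q = 377/2.
Back-substituting: q_J = (291 − 377/2) = 205/2, q_O = (266 − 377/2) = 155/2, q_X = (197 − 377/2) = 17/2.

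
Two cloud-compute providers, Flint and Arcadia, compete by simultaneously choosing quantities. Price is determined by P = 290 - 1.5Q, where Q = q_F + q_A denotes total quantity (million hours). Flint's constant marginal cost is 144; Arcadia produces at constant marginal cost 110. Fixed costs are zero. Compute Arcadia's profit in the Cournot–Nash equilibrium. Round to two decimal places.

3392.30

Flint's profit: π_F = (290 - 1.5Q)q_F - (144q_F). Setting ∂π_F/∂q_F = 0: 146 - 3q_F - (3/2)(q_A) = 0.
Arcadia's profit: π_A = (290 - 1.5Q)q_A - (110q_A). Setting ∂π_A/∂q_A = 0: 180 - 3q_A - (3/2)(q_F) = 0.
Best responses: q_F = (146 - (3/2)q_A)/3, q_A = (180 - (3/2)q_F)/3.
Substituting one into the other gives q_F = 224/9 and q_A = 428/9.
Price P = 290 - (3/2)·(652/9) = 544/3.
Arcadia's profit: (544/3 - 110)·(428/9) = 3392.2963.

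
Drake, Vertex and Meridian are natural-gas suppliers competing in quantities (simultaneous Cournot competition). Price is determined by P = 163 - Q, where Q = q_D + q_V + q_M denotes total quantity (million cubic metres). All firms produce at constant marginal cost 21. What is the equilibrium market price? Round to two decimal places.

A representative firm's profit is π_i = q_i(163 - Q) - 21q_i.
Setting ∂π_i/∂q_i = 0 with rivals' quantities fixed: 142 - 2q_i - Σ_{j≠i} q_j = 0.
By symmetry each firm produces the same amount; substituting Σ_{j≠i} q_j = 2q_i yields q_i = 142/4 = 71/2.
Total output Q = 213/2, so price P = 163 - 213/2 = 113/2.

56.50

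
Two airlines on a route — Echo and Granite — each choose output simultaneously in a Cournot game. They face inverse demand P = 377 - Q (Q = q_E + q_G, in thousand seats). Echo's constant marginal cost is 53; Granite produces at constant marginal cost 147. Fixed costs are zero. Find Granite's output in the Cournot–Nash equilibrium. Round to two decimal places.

45.33

Echo's profit: π_E = (377 - Q)q_E - (53q_E). Setting ∂π_E/∂q_E = 0: 324 - 2q_E - (q_G) = 0.
Granite's profit: π_G = (377 - Q)q_G - (147q_G). Setting ∂π_G/∂q_G = 0: 230 - 2q_G - (q_E) = 0.
Best responses: q_E = (324 - q_G)/2, q_G = (230 - q_E)/2.
Substituting one into the other gives q_E = 418/3 and q_G = 136/3.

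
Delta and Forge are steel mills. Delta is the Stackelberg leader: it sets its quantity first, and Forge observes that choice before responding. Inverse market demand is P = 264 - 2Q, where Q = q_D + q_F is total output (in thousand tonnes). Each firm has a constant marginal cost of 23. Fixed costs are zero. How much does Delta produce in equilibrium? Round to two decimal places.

60.25

The follower Forge best-responds to any q_D: π_F = (264 - 2Q)q_F - 23q_F.
Follower FOC: 241 - 2q_D - 4q_F = 0, so q_F(q_D) = (241 - 2q_D)/4.
The leader anticipates this reaction. Substituting into P = 264 - 2Q gives P = 287/2 - q_D, so π_D = (287/2 - q_D)q_D - 23q_D.
The leader's first-order condition 241/2 - 2q_D = 0 yields q_D = 241/4.
Then q_F = (241 - 2·(241/4))/4 = 241/8.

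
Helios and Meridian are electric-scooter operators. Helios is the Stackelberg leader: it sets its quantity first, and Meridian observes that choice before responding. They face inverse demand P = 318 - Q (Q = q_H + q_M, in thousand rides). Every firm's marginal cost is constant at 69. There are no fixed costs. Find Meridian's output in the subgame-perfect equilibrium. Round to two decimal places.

The follower Meridian best-responds to any q_H: π_M = (318 - Q)q_M - 69q_M.
Follower FOC: 249 - q_H - 2q_M = 0, so q_M(q_H) = (249 - q_H)/2.
Helios substitutes q_M(q_H) into its own profit: π_H = q_H(318 - q_H - (249 - q_H)/2) - 69q_H = (387/2 - (1/2)q_H)q_H - 69q_H.
Maximising: ∂π_H/∂q_H = 249/2 - q_H = 0, giving q_H = 249/2.
Then q_M = (249 - 249/2)/2 = 249/4.

62.25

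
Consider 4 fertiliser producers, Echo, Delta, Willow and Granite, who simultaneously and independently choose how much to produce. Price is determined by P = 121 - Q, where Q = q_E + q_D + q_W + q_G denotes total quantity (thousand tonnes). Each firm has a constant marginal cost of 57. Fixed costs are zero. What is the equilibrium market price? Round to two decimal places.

A representative firm's profit is π_i = q_i(121 - Q) - 57q_i.
First-order condition (treating rivals' output as given): 64 - 2q_i - Σ_{j≠i} q_j = 0.
With identical firms every q_j equals q_i, so Σ_{j≠i} q_j = 3q_i and 64 = 5q_i, giving q_i = 64/5.
Total output Q = 256/5, so price P = 121 - 256/5 = 349/5.

69.80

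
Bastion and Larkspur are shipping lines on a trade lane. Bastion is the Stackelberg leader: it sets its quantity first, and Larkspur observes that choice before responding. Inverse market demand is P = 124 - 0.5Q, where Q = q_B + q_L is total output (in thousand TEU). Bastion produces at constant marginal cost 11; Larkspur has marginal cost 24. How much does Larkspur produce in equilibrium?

37

Solve by backward induction. Given q_B, the follower Larkspur maximises π_L = (124 - (1/2)q_B - (1/2)q_L)q_L - 24q_L.
∂π_L/∂q_L = 100 - (1/2)q_B - q_L = 0 gives the reaction function q_L = (100 - (1/2)q_B).
The leader anticipates this reaction. Substituting into P = 124 - 0.5Q gives P = 74 - (1/4)q_B, so π_B = (74 - (1/4)q_B)q_B - 11q_B.
The leader's first-order condition 63 - (1/2)q_B = 0 yields q_B = 126.
Then q_L = (100 - (1/2)·126) = 37.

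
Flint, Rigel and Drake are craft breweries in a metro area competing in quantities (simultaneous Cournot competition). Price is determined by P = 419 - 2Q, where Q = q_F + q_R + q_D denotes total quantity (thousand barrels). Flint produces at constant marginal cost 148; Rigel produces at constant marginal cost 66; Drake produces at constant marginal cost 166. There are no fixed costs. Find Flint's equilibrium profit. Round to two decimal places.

Flint's profit: π_F = (419 - 2Q)q_F - (148q_F). Setting ∂π_F/∂q_F = 0: 271 - 4q_F - 2(q_R + q_D) = 0.
Rigel's profit: π_R = (419 - 2Q)q_R - (66q_R). Setting ∂π_R/∂q_R = 0: 353 - 4q_R - 2(q_F + q_D) = 0.
Drake's first-order condition: 253 - 4q_D - 2(q_F + q_R) = 0.
Adding the 3 conditions: 877 − 4Q − 4Q = 0, i.e. Q = 877/8.
Back-substituting: q_F = (271 − 877/4)/2 = 207/8, q_R = (353 − 877/4)/2 = 535/8, q_D = (253 − 877/4)/2 = 135/8.
Price P = 419 - 2·(877/8) = 799/4.
Flint's profit: (799/4 - 148)·(207/8) = 1339.0313.

1339.03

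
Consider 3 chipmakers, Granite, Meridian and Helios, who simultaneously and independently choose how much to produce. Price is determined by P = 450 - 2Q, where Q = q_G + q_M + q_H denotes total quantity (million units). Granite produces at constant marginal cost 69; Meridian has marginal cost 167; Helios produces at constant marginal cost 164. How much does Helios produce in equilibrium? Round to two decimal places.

24.25

Granite's profit: π_G = (450 - 2Q)q_G - (69q_G). Setting ∂π_G/∂q_G = 0: 381 - 4q_G - 2(q_M + q_H) = 0.
Meridian's first-order condition: 283 - 4q_M - 2(q_G + q_H) = 0.
Helios's profit: π_H = (450 - 2Q)q_H - (164q_H). Setting ∂π_H/∂q_H = 0: 286 - 4q_H - 2(q_G + q_M) = 0.
Adding the 3 conditions: 950 − 4Q − 4Q = 0, i.e. Q = 475/4.
Back-substituting: q_G = (381 − 475/2)/2 = 287/4, q_M = (283 − 475/2)/2 = 91/4, q_H = (286 − 475/2)/2 = 97/4.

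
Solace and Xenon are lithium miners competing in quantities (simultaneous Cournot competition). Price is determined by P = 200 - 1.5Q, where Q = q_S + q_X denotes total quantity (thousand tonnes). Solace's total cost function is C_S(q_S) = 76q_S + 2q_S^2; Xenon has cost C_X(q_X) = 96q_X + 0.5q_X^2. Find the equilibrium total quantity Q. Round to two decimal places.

Solace's profit: π_S = (200 - 1.5Q)q_S - (76q_S + 2q_S²). Setting ∂π_S/∂q_S = 0: 124 - 7q_S - (3/2)(q_X) = 0.
Xenon's first-order condition: 104 - 4q_X - (3/2)(q_S) = 0.
So q_S = (124 - (3/2)q_X)/7 and q_X = (104 - (3/2)q_S)/4.
Solving the pair: q_S = 1360/103, q_X = 21.0485.
Total output Q = 1360/103 + 21.0485 = 34.2524.

34.25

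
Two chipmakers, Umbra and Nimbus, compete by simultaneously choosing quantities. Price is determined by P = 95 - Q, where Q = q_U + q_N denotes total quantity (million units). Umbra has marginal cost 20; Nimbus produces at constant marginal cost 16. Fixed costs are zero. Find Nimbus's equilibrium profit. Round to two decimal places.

Umbra's profit: π_U = (95 - Q)q_U - (20q_U). Setting ∂π_U/∂q_U = 0: 75 - 2q_U - (q_N) = 0.
Nimbus's profit: π_N = (95 - Q)q_N - (16q_N). Setting ∂π_N/∂q_N = 0: 79 - 2q_N - (q_U) = 0.
Best responses: q_U = (75 - q_N)/2, q_N = (79 - q_U)/2.
Solving the pair: q_U = 71/3, q_N = 83/3.
Price P = 95 - 154/3 = 131/3.
Nimbus's profit: (131/3 - 16)·(83/3) = 765.4444.

765.44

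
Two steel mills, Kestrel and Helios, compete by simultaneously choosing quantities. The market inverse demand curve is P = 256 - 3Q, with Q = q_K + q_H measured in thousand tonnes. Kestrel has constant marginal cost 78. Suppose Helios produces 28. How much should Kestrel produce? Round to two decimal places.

15.67

With the rival's output fixed at 28, Kestrel's profit is π_K = (256 - 3·28 - 3q_K)q_K - (78q_K) = (172 - 3q_K)q_K - (78q_K).
∂π_K/∂q_K = 94 - 6q_K = 0, so q_K = 47/3.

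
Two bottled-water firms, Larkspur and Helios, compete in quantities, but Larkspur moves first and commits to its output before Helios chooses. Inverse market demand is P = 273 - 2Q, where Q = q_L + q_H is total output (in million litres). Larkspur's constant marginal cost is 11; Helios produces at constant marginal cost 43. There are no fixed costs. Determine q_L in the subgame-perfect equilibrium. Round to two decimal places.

The follower Helios best-responds to any q_L: π_H = (273 - 2Q)q_H - 43q_H.
Setting the follower's marginal profit to zero, 230 - 2q_L - 4q_H = 0, i.e. q_H = (230 - 2q_L)/4.
Larkspur substitutes q_H(q_L) into its own profit: π_L = q_L(273 - 2q_L - (230 - 2q_L)/2) - 11q_L = (158 - q_L)q_L - 11q_L.
Leader FOC: 147 - 2q_L = 0, so q_L = 147/2.
Then q_H = (230 - 2·(147/2))/4 = 83/4.

73.50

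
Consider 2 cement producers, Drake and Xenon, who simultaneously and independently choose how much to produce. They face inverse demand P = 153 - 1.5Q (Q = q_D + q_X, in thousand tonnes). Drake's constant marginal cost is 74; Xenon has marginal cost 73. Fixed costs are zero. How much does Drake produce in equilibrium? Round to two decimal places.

Drake's profit: π_D = (153 - 1.5Q)q_D - (74q_D). Setting ∂π_D/∂q_D = 0: 79 - 3q_D - (3/2)(q_X) = 0.
Xenon's first-order condition: 80 - 3q_X - (3/2)(q_D) = 0.
So q_D = (79 - (3/2)q_X)/3 and q_X = (80 - (3/2)q_D)/3.
Solving the pair: q_D = 52/3, q_X = 18.

17.33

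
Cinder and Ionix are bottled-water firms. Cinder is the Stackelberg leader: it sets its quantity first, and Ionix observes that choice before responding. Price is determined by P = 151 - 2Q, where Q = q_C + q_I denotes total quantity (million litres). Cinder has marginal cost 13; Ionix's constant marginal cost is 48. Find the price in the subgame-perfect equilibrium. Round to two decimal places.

56.25

Solve by backward induction. Given q_C, the follower Ionix maximises π_I = (151 - 2q_C - 2q_I)q_I - 48q_I.
Setting the follower's marginal profit to zero, 103 - 2q_C - 4q_I = 0, i.e. q_I = (103 - 2q_C)/4.
Cinder substitutes q_I(q_C) into its own profit: π_C = q_C(151 - 2q_C - (103 - 2q_C)/2) - 13q_C = (199/2 - q_C)q_C - 13q_C.
The leader's first-order condition 173/2 - 2q_C = 0 yields q_C = 173/4.
Then q_I = (103 - 2·(173/4))/4 = 33/8.
Total output Q = 379/8, so price P = 151 - 2·(379/8) = 225/4.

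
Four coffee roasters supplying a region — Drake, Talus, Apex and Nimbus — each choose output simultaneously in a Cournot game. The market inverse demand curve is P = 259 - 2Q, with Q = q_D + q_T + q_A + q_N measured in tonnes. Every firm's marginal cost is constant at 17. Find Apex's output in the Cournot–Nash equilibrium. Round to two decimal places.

Each firm earns π_i = (259 - 2Q)q_i - 17q_i.
Setting ∂π_i/∂q_i = 0 with rivals' quantities fixed: 242 - 4q_i - 2·Σ_{j≠i} q_j = 0.
With identical firms every q_j equals q_i, so Σ_{j≠i} q_j = 3q_i and 242 = 10q_i, giving q_i = 121/5.

24.20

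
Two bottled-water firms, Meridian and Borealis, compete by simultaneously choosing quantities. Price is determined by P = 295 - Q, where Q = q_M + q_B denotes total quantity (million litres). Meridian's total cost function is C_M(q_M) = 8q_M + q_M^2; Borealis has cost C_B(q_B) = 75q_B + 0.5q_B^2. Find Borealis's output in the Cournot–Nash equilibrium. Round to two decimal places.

53.91

Meridian's profit: π_M = (295 - Q)q_M - (8q_M + q_M²). Setting ∂π_M/∂q_M = 0: 287 - 4q_M - (q_B) = 0.
Borealis's first-order condition: 220 - 3q_B - (q_M) = 0.
Best responses: q_M = (287 - q_B)/4, q_B = (220 - q_M)/3.
Substituting one into the other gives q_M = 641/11 and q_B = 593/11.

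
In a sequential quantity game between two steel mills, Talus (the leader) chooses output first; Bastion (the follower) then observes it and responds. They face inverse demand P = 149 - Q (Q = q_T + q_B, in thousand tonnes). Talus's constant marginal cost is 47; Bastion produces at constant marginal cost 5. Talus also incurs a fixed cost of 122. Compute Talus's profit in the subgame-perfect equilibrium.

Solve by backward induction. Given q_T, the follower Bastion maximises π_B = (149 - q_T - q_B)q_B - 5q_B.
Setting the follower's marginal profit to zero, 144 - q_T - 2q_B = 0, i.e. q_B = (144 - q_T)/2.
The leader anticipates this reaction. Substituting into P = 149 - Q gives P = 77 - (1/2)q_T, so π_T = (77 - (1/2)q_T)q_T - 47q_T.
The leader's first-order condition 30 - q_T = 0 yields q_T = 30.
Then q_B = (144 - 30)/2 = 57.
Price P = 149 - 87 = 62.
Talus's profit: (62 - 47)·30 - 122 = 328.

328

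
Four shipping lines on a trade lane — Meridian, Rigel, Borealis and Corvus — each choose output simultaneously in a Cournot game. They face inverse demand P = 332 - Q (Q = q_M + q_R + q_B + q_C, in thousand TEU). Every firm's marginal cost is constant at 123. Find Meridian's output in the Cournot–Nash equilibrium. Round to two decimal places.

Each firm earns π_i = (332 - Q)q_i - 123q_i.
Setting ∂π_i/∂q_i = 0 with rivals' quantities fixed: 209 - 2q_i - Σ_{j≠i} q_j = 0.
By symmetry each firm produces the same amount; substituting Σ_{j≠i} q_j = 3q_i yields q_i = 209/5.

41.80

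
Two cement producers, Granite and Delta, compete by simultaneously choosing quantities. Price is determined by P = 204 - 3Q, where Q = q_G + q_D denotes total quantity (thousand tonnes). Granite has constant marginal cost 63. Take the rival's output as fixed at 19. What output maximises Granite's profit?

14

With the rival's output fixed at 19, Granite's profit is π_G = (204 - 3·19 - 3q_G)q_G - (63q_G) = (147 - 3q_G)q_G - (63q_G).
∂π_G/∂q_G = 84 - 6q_G = 0, so q_G = 14.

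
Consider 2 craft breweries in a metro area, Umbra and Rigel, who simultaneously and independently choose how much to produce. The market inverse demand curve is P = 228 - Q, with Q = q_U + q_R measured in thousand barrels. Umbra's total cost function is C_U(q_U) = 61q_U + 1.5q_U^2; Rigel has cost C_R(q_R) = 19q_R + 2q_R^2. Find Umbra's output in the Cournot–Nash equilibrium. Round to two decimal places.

Umbra's profit: π_U = (228 - Q)q_U - (61q_U + (3/2)q_U²). Setting ∂π_U/∂q_U = 0: 167 - 5q_U - (q_R) = 0.
Rigel's first-order condition: 209 - 6q_R - (q_U) = 0.
So q_U = (167 - q_R)/5 and q_R = (209 - q_U)/6.
Substituting one into the other gives q_U = 793/29 and q_R = 878/29.

27.34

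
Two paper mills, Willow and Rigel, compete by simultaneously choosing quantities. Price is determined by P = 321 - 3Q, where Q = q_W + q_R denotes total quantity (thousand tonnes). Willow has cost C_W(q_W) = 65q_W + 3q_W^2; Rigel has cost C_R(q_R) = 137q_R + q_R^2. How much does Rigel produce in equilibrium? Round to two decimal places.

16.55

Willow's profit: π_W = (321 - 3Q)q_W - (65q_W + 3q_W²). Setting ∂π_W/∂q_W = 0: 256 - 12q_W - 3(q_R) = 0.
Rigel's first-order condition: 184 - 8q_R - 3(q_W) = 0.
Best responses: q_W = (256 - 3q_R)/12, q_R = (184 - 3q_W)/8.
Solving the pair: q_W = 1496/87, q_R = 480/29.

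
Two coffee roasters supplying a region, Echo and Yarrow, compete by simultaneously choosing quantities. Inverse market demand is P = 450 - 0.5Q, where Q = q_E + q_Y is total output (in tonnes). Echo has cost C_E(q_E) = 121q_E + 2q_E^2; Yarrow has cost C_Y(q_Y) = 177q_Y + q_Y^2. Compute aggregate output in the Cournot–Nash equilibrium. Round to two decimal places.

139.05

Echo's profit: π_E = (450 - 0.5Q)q_E - (121q_E + 2q_E²). Setting ∂π_E/∂q_E = 0: 329 - 5q_E - (1/2)(q_Y) = 0.
Yarrow's profit: π_Y = (450 - 0.5Q)q_Y - (177q_Y + q_Y²). Setting ∂π_Y/∂q_Y = 0: 273 - 3q_Y - (1/2)(q_E) = 0.
Rearranging gives the reaction functions q_E = (329 - (1/2)q_Y)/5 and q_Y = (273 - (1/2)q_E)/3.
Solving the pair: q_E = 57.6610, q_Y = 81.3898.
Total output Q = 57.6610 + 81.3898 = 139.0508.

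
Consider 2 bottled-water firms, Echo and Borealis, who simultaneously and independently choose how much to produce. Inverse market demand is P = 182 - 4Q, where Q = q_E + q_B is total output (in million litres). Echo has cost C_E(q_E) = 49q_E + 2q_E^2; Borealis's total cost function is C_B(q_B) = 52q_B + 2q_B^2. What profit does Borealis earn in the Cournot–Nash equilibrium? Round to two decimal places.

Echo's profit: π_E = (182 - 4Q)q_E - (49q_E + 2q_E²). Setting ∂π_E/∂q_E = 0: 133 - 12q_E - 4(q_B) = 0.
Borealis's first-order condition: 130 - 12q_B - 4(q_E) = 0.
Best responses: q_E = (133 - 4q_B)/12, q_B = (130 - 4q_E)/12.
Solving the pair: q_E = 269/32, q_B = 257/32.
Price P = 182 - 4·(263/16) = 465/4.
Borealis's profit: (465/4)·(257/32) - 52·(257/32) - 2(257/32)² = 387.0059.

387.01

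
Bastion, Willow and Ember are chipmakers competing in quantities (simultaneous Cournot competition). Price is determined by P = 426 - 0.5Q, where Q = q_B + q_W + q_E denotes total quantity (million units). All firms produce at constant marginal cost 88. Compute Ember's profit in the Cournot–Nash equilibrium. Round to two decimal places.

A representative firm's profit is π_i = q_i(426 - 0.5Q) - 88q_i.
First-order condition (treating rivals' output as given): 338 - q_i - (1/2)·Σ_{j≠i} q_j = 0.
By symmetry each firm produces the same amount; substituting Σ_{j≠i} q_j = 2q_i yields q_i = 338/2 = 169.
Price P = 426 - (1/2)·507 = 345/2.
Ember's profit: (345/2 - 88)·169 = 14280.5000.

14280.50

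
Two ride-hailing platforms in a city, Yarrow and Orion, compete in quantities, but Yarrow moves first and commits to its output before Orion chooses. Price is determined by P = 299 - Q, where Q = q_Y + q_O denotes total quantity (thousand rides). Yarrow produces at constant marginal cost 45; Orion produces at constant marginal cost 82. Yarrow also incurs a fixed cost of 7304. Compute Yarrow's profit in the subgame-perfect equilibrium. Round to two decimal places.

Solve by backward induction. Given q_Y, the follower Orion maximises π_O = (299 - q_Y - q_O)q_O - 82q_O.
Follower FOC: 217 - q_Y - 2q_O = 0, so q_O(q_Y) = (217 - q_Y)/2.
Yarrow substitutes q_O(q_Y) into its own profit: π_Y = q_Y(299 - q_Y - (217 - q_Y)/2) - 45q_Y = (381/2 - (1/2)q_Y)q_Y - 45q_Y.
Maximising: ∂π_Y/∂q_Y = 291/2 - q_Y = 0, giving q_Y = 291/2.
Then q_O = (217 - 291/2)/2 = 143/4.
Price P = 299 - 725/4 = 471/4.
Yarrow's profit: (471/4 - 45)·(291/2) - 7304 = 3281.1250.

3281.13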